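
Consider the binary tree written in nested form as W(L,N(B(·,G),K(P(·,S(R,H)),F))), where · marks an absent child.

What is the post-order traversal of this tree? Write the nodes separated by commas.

Post-order visits the left subtree, then the right subtree, then the node.
At W: go left to L.
  L is a leaf — visit L.
At W: go right to N.
  At N: go left to B.
    At B: no left child.
    At B: go right to G.
      G is a leaf — visit G.
    Visit B.
  At N: go right to K.
    At K: go left to P.
      At P: no left child.
      At P: go right to S.
        At S: go left to R.
          R is a leaf — visit R.
        At S: go right to H.
          H is a leaf — visit H.
        Visit S.
      Visit P.
    At K: go right to F.
      F is a leaf — visit F.
    Visit K.
  Visit N.
Visit W.

L, G, B, R, H, S, P, F, K, N, W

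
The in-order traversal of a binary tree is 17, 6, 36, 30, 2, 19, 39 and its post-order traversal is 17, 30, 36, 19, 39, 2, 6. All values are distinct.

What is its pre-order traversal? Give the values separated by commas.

The last element of post-order is the root; it splits in-order into left and right subtrees.
Root 6: left subtree has 1 node {17}, right has 5 {36, 30, 2, 19, 39}.
  Root 2: left subtree has 2 nodes {36, 30}, right has 2 {19, 39}.
    Root 36: left subtree has 0 nodes { }, right has 1 {30}.
    Root 39: left subtree has 1 node {19}, right has 0 { }.

6, 17, 2, 36, 30, 39, 19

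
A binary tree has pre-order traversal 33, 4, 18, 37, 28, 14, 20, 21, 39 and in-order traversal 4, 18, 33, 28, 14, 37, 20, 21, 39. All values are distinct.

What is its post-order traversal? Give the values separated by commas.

18, 4, 14, 28, 39, 21, 20, 37, 33

The first element of pre-order is the root; it splits in-order into left and right subtrees.
Root 33: left subtree has 2 nodes {4, 18}, right has 6 {28, 14, 37, 20, 21, 39}.
  Root 4: left subtree has 0 nodes { }, right has 1 {18}.
  Root 37: left subtree has 2 nodes {28, 14}, right has 3 {20, 21, 39}.
    Root 28: left subtree has 0 nodes { }, right has 1 {14}.
    Root 20: left subtree has 0 nodes { }, right has 2 {21, 39}.
      Root 21: left subtree has 0 nodes { }, right has 1 {39}.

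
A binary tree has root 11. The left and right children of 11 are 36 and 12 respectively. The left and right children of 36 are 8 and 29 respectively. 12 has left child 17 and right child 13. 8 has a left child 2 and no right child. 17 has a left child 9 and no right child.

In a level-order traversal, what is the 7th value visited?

13

Level-order visits nodes level by level from the root, left to right within each level.
Level 0: 11
Level 1: 36, 12
Level 2: 8, 29, 17, 13
Level 3: 2, 9
Full level-order sequence: 11, 36, 12, 8, 29, 17, 13, 2, 9.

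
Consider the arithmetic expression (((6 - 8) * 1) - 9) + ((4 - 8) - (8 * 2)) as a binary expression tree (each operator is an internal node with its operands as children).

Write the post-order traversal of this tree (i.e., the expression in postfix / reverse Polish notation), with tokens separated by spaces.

Post-order on an expression tree gives postfix notation: for each operator, emit left operand, right operand, then the operator.

6 8 - 1 * 9 - 4 8 - 8 2 * - +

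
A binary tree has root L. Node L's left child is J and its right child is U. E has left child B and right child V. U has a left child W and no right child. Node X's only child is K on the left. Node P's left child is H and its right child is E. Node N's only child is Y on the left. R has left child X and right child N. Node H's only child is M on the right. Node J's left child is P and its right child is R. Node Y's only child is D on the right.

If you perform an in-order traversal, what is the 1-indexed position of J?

In-order visits the left subtree, then the node, then the right subtree.
At L: go left to J.
  At J: go left to P.
    At P: go left to H.
      At H: no left child.
      Visit H.
      At H: go right to M.
        M is a leaf — visit M.
    Visit P.
    At P: go right to E.
      At E: go left to B.
        B is a leaf — visit B.
      Visit E.
      At E: go right to V.
        V is a leaf — visit V.
  Visit J.
  At J: go right to R.
    At R: go left to X.
      At X: go left to K.
        K is a leaf — visit K.
      Visit X.
      At X: no right child.
    Visit R.
    At R: go right to N.
      At N: go left to Y.
        At Y: no left child.
        Visit Y.
        At Y: go right to D.
          D is a leaf — visit D.
      Visit N.
      At N: no right child.
Visit L.
At L: go right to U.
  At U: go left to W.
    W is a leaf — visit W.
  Visit U.
  At U: no right child.
Full in-order sequence: H, M, P, B, E, V, J, K, X, R, Y, D, N, L, W, U.

7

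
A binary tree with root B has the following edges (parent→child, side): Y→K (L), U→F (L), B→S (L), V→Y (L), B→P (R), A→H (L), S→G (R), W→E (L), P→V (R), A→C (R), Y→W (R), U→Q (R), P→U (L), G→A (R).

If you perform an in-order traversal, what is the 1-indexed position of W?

In-order visits the left subtree, then the node, then the right subtree.
At B: go left to S.
  At S: no left child.
  Visit S.
  At S: go right to G.
    At G: no left child.
    Visit G.
    At G: go right to A.
      At A: go left to H.
        H is a leaf — visit H.
      Visit A.
      At A: go right to C.
        C is a leaf — visit C.
Visit B.
At B: go right to P.
  At P: go left to U.
    At U: go left to F.
      F is a leaf — visit F.
    Visit U.
    At U: go right to Q.
      Q is a leaf — visit Q.
  Visit P.
  At P: go right to V.
    At V: go left to Y.
      At Y: go left to K.
        K is a leaf — visit K.
      Visit Y.
      At Y: go right to W.
        At W: go left to E.
          E is a leaf — visit E.
        Visit W.
        At W: no right child.
    Visit V.
    At V: no right child.
Full in-order sequence: S, G, H, A, C, B, F, U, Q, P, K, Y, E, W, V.

14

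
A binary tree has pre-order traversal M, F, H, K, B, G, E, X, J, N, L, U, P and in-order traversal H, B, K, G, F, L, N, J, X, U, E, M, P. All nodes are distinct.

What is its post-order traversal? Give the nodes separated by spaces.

B G K H L N J U X E F P M

The first element of pre-order is the root; it splits in-order into left and right subtrees.
Root M: left subtree has 11 nodes {H, B, K, G, F, L, N, J, X, U, E}, right has 1 {P}.
  Root F: left subtree has 4 nodes {H, B, K, G}, right has 6 {L, N, J, X, U, E}.
    Root H: left subtree has 0 nodes { }, right has 3 {B, K, G}.
      Root K: left subtree has 1 node {B}, right has 1 {G}.
    Root E: left subtree has 5 nodes {L, N, J, X, U}, right has 0 { }.
      Root X: left subtree has 3 nodes {L, N, J}, right has 1 {U}.
        Root J: left subtree has 2 nodes {L, N}, right has 0 { }.
          Root N: left subtree has 1 node {L}, right has 0 { }.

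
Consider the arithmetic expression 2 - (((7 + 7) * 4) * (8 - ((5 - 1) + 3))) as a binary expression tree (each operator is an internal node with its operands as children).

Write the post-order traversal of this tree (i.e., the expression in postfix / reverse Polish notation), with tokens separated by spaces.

2 7 7 + 4 * 8 5 1 - 3 + - * -

Post-order on an expression tree gives postfix notation: for each operator, emit left operand, right operand, then the operator.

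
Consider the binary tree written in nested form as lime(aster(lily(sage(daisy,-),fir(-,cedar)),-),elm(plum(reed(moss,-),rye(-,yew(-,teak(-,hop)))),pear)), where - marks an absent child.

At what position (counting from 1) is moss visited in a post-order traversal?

Post-order visits the left subtree, then the right subtree, then the node.
At lime: go left to aster.
  At aster: go left to lily.
    At lily: go left to sage.
      At sage: go left to daisy.
        daisy is a leaf — visit daisy.
      At sage: no right child.
      Visit sage.
    At lily: go right to fir.
      At fir: no left child.
      At fir: go right to cedar.
        cedar is a leaf — visit cedar.
      Visit fir.
    Visit lily.
  At aster: no right child.
  Visit aster.
At lime: go right to elm.
  At elm: go left to plum.
    At plum: go left to reed.
      At reed: go left to moss.
        moss is a leaf — visit moss.
      At reed: no right child.
      Visit reed.
    At plum: go right to rye.
      At rye: no left child.
      At rye: go right to yew.
        At yew: no left child.
        At yew: go right to teak.
          At teak: no left child.
          At teak: go right to hop.
            hop is a leaf — visit hop.
          Visit teak.
        Visit yew.
      Visit rye.
    Visit plum.
  At elm: go right to pear.
    pear is a leaf — visit pear.
  Visit elm.
Visit lime.
Full post-order sequence: daisy, sage, cedar, fir, lily, aster, moss, reed, hop, teak, yew, rye, plum, pear, elm, lime.

7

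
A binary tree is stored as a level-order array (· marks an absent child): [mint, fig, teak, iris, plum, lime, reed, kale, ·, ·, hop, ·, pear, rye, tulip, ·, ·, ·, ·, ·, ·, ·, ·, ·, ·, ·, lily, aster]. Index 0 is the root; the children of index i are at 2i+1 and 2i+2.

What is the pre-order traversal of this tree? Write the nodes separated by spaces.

mint fig iris kale plum hop teak lime pear lily reed rye aster tulip

Pre-order visits the node, then its left subtree, then its right subtree.
Visit mint.
At mint: go left to fig.
  Visit fig.
  At fig: go left to iris.
    Visit iris.
    At iris: go left to kale.
      kale is a leaf — visit kale.
    At iris: no right child.
  At fig: go right to plum.
    Visit plum.
    At plum: no left child.
    At plum: go right to hop.
      hop is a leaf — visit hop.
At mint: go right to teak.
  Visit teak.
  At teak: go left to lime.
    Visit lime.
    At lime: no left child.
    At lime: go right to pear.
      Visit pear.
      At pear: no left child.
      At pear: go right to lily.
        lily is a leaf — visit lily.
  At teak: go right to reed.
    Visit reed.
    At reed: go left to rye.
      Visit rye.
      At rye: go left to aster.
        aster is a leaf — visit aster.
      At rye: no right child.
    At reed: go right to tulip.
      tulip is a leaf — visit tulip.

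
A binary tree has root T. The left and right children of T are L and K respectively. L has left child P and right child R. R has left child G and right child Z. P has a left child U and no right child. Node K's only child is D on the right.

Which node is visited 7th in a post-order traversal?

Post-order visits the left subtree, then the right subtree, then the node.
At T: go left to L.
  At L: go left to P.
    At P: go left to U.
      U is a leaf — visit U.
    At P: no right child.
    Visit P.
  At L: go right to R.
    At R: go left to G.
      G is a leaf — visit G.
    At R: go right to Z.
      Z is a leaf — visit Z.
    Visit R.
  Visit L.
At T: go right to K.
  At K: no left child.
  At K: go right to D.
    D is a leaf — visit D.
  Visit K.
Visit T.
Full post-order sequence: U, P, G, Z, R, L, D, K, T.

D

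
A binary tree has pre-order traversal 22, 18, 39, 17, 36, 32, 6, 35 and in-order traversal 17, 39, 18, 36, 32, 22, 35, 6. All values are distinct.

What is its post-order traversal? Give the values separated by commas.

17, 39, 32, 36, 18, 35, 6, 22

The first element of pre-order is the root; it splits in-order into left and right subtrees.
Root 22: left subtree has 5 nodes {17, 39, 18, 36, 32}, right has 2 {35, 6}.
  Root 18: left subtree has 2 nodes {17, 39}, right has 2 {36, 32}.
    Root 39: left subtree has 1 node {17}, right has 0 { }.
    Root 36: left subtree has 0 nodes { }, right has 1 {32}.
  Root 6: left subtree has 1 node {35}, right has 0 { }.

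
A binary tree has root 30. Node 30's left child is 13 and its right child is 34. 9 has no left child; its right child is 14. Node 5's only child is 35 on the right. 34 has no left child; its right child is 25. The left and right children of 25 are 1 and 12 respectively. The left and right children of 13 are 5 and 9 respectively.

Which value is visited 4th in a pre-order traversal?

35

Pre-order visits the node, then its left subtree, then its right subtree.
Visit 30.
At 30: go left to 13.
  Visit 13.
  At 13: go left to 5.
    Visit 5.
    At 5: no left child.
    At 5: go right to 35.
      35 is a leaf — visit 35.
  At 13: go right to 9.
    Visit 9.
    At 9: no left child.
    At 9: go right to 14.
      14 is a leaf — visit 14.
At 30: go right to 34.
  Visit 34.
  At 34: no left child.
  At 34: go right to 25.
    Visit 25.
    At 25: go left to 1.
      1 is a leaf — visit 1.
    At 25: go right to 12.
      12 is a leaf — visit 12.
Full pre-order sequence: 30, 13, 5, 35, 9, 14, 34, 25, 1, 12.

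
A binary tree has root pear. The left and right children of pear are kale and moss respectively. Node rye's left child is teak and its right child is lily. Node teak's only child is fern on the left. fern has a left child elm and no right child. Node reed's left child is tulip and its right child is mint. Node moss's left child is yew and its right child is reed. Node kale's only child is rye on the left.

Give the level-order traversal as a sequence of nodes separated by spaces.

Level-order visits nodes level by level from the root, left to right within each level.
Level 0: pear
Level 1: kale, moss
Level 2: rye, yew, reed
Level 3: teak, lily, tulip, mint
Level 4: fern
Level 5: elm

pear kale moss rye yew reed teak lily tulip mint fern elm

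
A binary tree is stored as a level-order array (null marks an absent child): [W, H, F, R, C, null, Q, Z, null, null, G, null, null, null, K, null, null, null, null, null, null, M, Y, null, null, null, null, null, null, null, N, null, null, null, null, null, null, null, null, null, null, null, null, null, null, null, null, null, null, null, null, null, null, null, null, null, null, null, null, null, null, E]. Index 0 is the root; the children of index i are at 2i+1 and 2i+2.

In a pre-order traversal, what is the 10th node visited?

Q

Pre-order visits the node, then its left subtree, then its right subtree.
Visit W.
At W: go left to H.
  Visit H.
  At H: go left to R.
    Visit R.
    At R: go left to Z.
      Z is a leaf — visit Z.
    At R: no right child.
  At H: go right to C.
    Visit C.
    At C: no left child.
    At C: go right to G.
      Visit G.
      At G: go left to M.
        M is a leaf — visit M.
      At G: go right to Y.
        Y is a leaf — visit Y.
At W: go right to F.
  Visit F.
  At F: no left child.
  At F: go right to Q.
    Visit Q.
    At Q: no left child.
    At Q: go right to K.
      Visit K.
      At K: no left child.
      At K: go right to N.
        Visit N.
        At N: go left to E.
          E is a leaf — visit E.
        At N: no right child.
Full pre-order sequence: W, H, R, Z, C, G, M, Y, F, Q, K, N, E.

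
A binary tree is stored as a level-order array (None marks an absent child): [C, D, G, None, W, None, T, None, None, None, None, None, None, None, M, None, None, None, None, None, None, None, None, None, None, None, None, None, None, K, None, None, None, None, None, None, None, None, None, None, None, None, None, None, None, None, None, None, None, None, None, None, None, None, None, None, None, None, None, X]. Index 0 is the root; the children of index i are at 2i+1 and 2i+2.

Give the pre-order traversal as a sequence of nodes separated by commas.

Pre-order visits the node, then its left subtree, then its right subtree.
Visit C.
At C: go left to D.
  Visit D.
  At D: no left child.
  At D: go right to W.
    W is a leaf — visit W.
At C: go right to G.
  Visit G.
  At G: no left child.
  At G: go right to T.
    Visit T.
    At T: no left child.
    At T: go right to M.
      Visit M.
      At M: go left to K.
        Visit K.
        At K: go left to X.
          X is a leaf — visit X.
        At K: no right child.
      At M: no right child.

C, D, W, G, T, M, K, X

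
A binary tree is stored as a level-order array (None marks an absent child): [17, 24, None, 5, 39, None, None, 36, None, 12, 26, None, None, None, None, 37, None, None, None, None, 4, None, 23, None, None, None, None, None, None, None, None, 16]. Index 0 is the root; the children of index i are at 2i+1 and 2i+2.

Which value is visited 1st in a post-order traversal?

16

Post-order visits the left subtree, then the right subtree, then the node.
At 17: go left to 24.
  At 24: go left to 5.
    At 5: go left to 36.
      At 36: go left to 37.
        At 37: go left to 16.
          16 is a leaf — visit 16.
        At 37: no right child.
        Visit 37.
      At 36: no right child.
      Visit 36.
    At 5: no right child.
    Visit 5.
  At 24: go right to 39.
    At 39: go left to 12.
      At 12: no left child.
      At 12: go right to 4.
        4 is a leaf — visit 4.
      Visit 12.
    At 39: go right to 26.
      At 26: no left child.
      At 26: go right to 23.
        23 is a leaf — visit 23.
      Visit 26.
    Visit 39.
  Visit 24.
At 17: no right child.
Visit 17.
Full post-order sequence: 16, 37, 36, 5, 4, 12, 23, 26, 39, 24, 17.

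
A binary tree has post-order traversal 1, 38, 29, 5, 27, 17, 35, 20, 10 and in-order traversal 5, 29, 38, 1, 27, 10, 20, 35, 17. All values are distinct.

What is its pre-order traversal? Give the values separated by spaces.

10 27 5 29 38 1 20 35 17

The last element of post-order is the root; it splits in-order into left and right subtrees.
Root 10: left subtree has 5 nodes {5, 29, 38, 1, 27}, right has 3 {20, 35, 17}.
  Root 27: left subtree has 4 nodes {5, 29, 38, 1}, right has 0 { }.
    Root 5: left subtree has 0 nodes { }, right has 3 {29, 38, 1}.
      Root 29: left subtree has 0 nodes { }, right has 2 {38, 1}.
        Root 38: left subtree has 0 nodes { }, right has 1 {1}.
  Root 20: left subtree has 0 nodes { }, right has 2 {35, 17}.
    Root 35: left subtree has 0 nodes { }, right has 1 {17}.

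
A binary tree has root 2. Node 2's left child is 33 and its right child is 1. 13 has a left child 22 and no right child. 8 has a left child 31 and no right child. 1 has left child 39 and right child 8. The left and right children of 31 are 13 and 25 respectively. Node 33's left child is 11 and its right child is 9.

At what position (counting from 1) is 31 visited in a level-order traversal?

8

Level-order visits nodes level by level from the root, left to right within each level.
Level 0: 2
Level 1: 33, 1
Level 2: 11, 9, 39, 8
Level 3: 31
Level 4: 13, 25
Level 5: 22
Full level-order sequence: 2, 33, 1, 11, 9, 39, 8, 31, 13, 25, 22.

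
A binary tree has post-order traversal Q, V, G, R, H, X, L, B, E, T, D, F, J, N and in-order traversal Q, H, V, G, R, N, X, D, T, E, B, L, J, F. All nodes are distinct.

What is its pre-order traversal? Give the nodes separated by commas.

The last element of post-order is the root; it splits in-order into left and right subtrees.
Root N: left subtree has 5 nodes {Q, H, V, G, R}, right has 8 {X, D, T, E, B, L, J, F}.
  Root H: left subtree has 1 node {Q}, right has 3 {V, G, R}.
    Root R: left subtree has 2 nodes {V, G}, right has 0 { }.
      Root G: left subtree has 1 node {V}, right has 0 { }.
  Root J: left subtree has 6 nodes {X, D, T, E, B, L}, right has 1 {F}.
    Root D: left subtree has 1 node {X}, right has 4 {T, E, B, L}.
      Root T: left subtree has 0 nodes { }, right has 3 {E, B, L}.
        Root E: left subtree has 0 nodes { }, right has 2 {B, L}.
          Root B: left subtree has 0 nodes { }, right has 1 {L}.

N, H, Q, R, G, V, J, D, X, T, E, B, L, F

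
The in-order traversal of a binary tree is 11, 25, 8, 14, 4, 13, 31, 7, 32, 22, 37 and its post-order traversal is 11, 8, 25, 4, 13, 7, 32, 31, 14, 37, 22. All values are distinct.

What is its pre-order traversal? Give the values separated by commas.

The last element of post-order is the root; it splits in-order into left and right subtrees.
Root 22: left subtree has 9 nodes {11, 25, 8, 14, 4, 13, 31, 7, 32}, right has 1 {37}.
  Root 14: left subtree has 3 nodes {11, 25, 8}, right has 5 {4, 13, 31, 7, 32}.
    Root 25: left subtree has 1 node {11}, right has 1 {8}.
    Root 31: left subtree has 2 nodes {4, 13}, right has 2 {7, 32}.
      Root 13: left subtree has 1 node {4}, right has 0 { }.
      Root 32: left subtree has 1 node {7}, right has 0 { }.

22, 14, 25, 11, 8, 31, 13, 4, 32, 7, 37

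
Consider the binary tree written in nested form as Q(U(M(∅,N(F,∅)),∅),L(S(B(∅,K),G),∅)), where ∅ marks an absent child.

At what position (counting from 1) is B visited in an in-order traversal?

In-order visits the left subtree, then the node, then the right subtree.
At Q: go left to U.
  At U: go left to M.
    At M: no left child.
    Visit M.
    At M: go right to N.
      At N: go left to F.
        F is a leaf — visit F.
      Visit N.
      At N: no right child.
  Visit U.
  At U: no right child.
Visit Q.
At Q: go right to L.
  At L: go left to S.
    At S: go left to B.
      At B: no left child.
      Visit B.
      At B: go right to K.
        K is a leaf — visit K.
    Visit S.
    At S: go right to G.
      G is a leaf — visit G.
  Visit L.
  At L: no right child.
Full in-order sequence: M, F, N, U, Q, B, K, S, G, L.

6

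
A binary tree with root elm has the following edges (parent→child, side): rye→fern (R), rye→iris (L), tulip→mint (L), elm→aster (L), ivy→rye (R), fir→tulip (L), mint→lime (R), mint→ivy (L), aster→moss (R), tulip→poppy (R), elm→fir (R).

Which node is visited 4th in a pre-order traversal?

Pre-order visits the node, then its left subtree, then its right subtree.
Visit elm.
At elm: go left to aster.
  Visit aster.
  At aster: no left child.
  At aster: go right to moss.
    moss is a leaf — visit moss.
At elm: go right to fir.
  Visit fir.
  At fir: go left to tulip.
    Visit tulip.
    At tulip: go left to mint.
      Visit mint.
      At mint: go left to ivy.
        Visit ivy.
        At ivy: no left child.
        At ivy: go right to rye.
          Visit rye.
          At rye: go left to iris.
            iris is a leaf — visit iris.
          At rye: go right to fern.
            fern is a leaf — visit fern.
      At mint: go right to lime.
        lime is a leaf — visit lime.
    At tulip: go right to poppy.
      poppy is a leaf — visit poppy.
  At fir: no right child.
Full pre-order sequence: elm, aster, moss, fir, tulip, mint, ivy, rye, iris, fern, lime, poppy.

fir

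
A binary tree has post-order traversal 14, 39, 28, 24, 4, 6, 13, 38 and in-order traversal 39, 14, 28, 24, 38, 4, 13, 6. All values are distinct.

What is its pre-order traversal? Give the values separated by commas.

38, 24, 28, 39, 14, 13, 4, 6

The last element of post-order is the root; it splits in-order into left and right subtrees.
Root 38: left subtree has 4 nodes {39, 14, 28, 24}, right has 3 {4, 13, 6}.
  Root 24: left subtree has 3 nodes {39, 14, 28}, right has 0 { }.
    Root 28: left subtree has 2 nodes {39, 14}, right has 0 { }.
      Root 39: left subtree has 0 nodes { }, right has 1 {14}.
  Root 13: left subtree has 1 node {4}, right has 1 {6}.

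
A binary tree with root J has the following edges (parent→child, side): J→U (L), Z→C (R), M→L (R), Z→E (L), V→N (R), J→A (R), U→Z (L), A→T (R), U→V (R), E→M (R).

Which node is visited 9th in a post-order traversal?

T

Post-order visits the left subtree, then the right subtree, then the node.
At J: go left to U.
  At U: go left to Z.
    At Z: go left to E.
      At E: no left child.
      At E: go right to M.
        At M: no left child.
        At M: go right to L.
          L is a leaf — visit L.
        Visit M.
      Visit E.
    At Z: go right to C.
      C is a leaf — visit C.
    Visit Z.
  At U: go right to V.
    At V: no left child.
    At V: go right to N.
      N is a leaf — visit N.
    Visit V.
  Visit U.
At J: go right to A.
  At A: no left child.
  At A: go right to T.
    T is a leaf — visit T.
  Visit A.
Visit J.
Full post-order sequence: L, M, E, C, Z, N, V, U, T, A, J.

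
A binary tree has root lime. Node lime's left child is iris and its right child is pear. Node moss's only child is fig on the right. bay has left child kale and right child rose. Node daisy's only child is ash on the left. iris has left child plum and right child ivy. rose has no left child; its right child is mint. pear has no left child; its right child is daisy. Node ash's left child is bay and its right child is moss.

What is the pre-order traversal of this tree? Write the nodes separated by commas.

Pre-order visits the node, then its left subtree, then its right subtree.
Visit lime.
At lime: go left to iris.
  Visit iris.
  At iris: go left to plum.
    plum is a leaf — visit plum.
  At iris: go right to ivy.
    ivy is a leaf — visit ivy.
At lime: go right to pear.
  Visit pear.
  At pear: no left child.
  At pear: go right to daisy.
    Visit daisy.
    At daisy: go left to ash.
      Visit ash.
      At ash: go left to bay.
        Visit bay.
        At bay: go left to kale.
          kale is a leaf — visit kale.
        At bay: go right to rose.
          Visit rose.
          At rose: no left child.
          At rose: go right to mint.
            mint is a leaf — visit mint.
      At ash: go right to moss.
        Visit moss.
        At moss: no left child.
        At moss: go right to fig.
          fig is a leaf — visit fig.
    At daisy: no right child.

lime, iris, plum, ivy, pear, daisy, ash, bay, kale, rose, mint, moss, fig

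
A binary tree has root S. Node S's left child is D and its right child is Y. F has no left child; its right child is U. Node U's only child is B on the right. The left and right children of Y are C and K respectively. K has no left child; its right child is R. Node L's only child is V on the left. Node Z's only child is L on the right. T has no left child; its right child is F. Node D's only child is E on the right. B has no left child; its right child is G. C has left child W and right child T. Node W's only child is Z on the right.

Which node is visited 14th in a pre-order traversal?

Pre-order visits the node, then its left subtree, then its right subtree.
Visit S.
At S: go left to D.
  Visit D.
  At D: no left child.
  At D: go right to E.
    E is a leaf — visit E.
At S: go right to Y.
  Visit Y.
  At Y: go left to C.
    Visit C.
    At C: go left to W.
      Visit W.
      At W: no left child.
      At W: go right to Z.
        Visit Z.
        At Z: no left child.
        At Z: go right to L.
          Visit L.
          At L: go left to V.
            V is a leaf — visit V.
          At L: no right child.
    At C: go right to T.
      Visit T.
      At T: no left child.
      At T: go right to F.
        Visit F.
        At F: no left child.
        At F: go right to U.
          Visit U.
          At U: no left child.
          At U: go right to B.
            Visit B.
            At B: no left child.
            At B: go right to G.
              G is a leaf — visit G.
  At Y: go right to K.
    Visit K.
    At K: no left child.
    At K: go right to R.
      R is a leaf — visit R.
Full pre-order sequence: S, D, E, Y, C, W, Z, L, V, T, F, U, B, G, K, R.

G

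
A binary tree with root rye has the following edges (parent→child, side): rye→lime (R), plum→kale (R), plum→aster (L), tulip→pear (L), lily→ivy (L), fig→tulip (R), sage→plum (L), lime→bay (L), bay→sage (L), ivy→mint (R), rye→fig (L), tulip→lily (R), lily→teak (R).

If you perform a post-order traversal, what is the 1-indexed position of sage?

Post-order visits the left subtree, then the right subtree, then the node.
At rye: go left to fig.
  At fig: no left child.
  At fig: go right to tulip.
    At tulip: go left to pear.
      pear is a leaf — visit pear.
    At tulip: go right to lily.
      At lily: go left to ivy.
        At ivy: no left child.
        At ivy: go right to mint.
          mint is a leaf — visit mint.
        Visit ivy.
      At lily: go right to teak.
        teak is a leaf — visit teak.
      Visit lily.
    Visit tulip.
  Visit fig.
At rye: go right to lime.
  At lime: go left to bay.
    At bay: go left to sage.
      At sage: go left to plum.
        At plum: go left to aster.
          aster is a leaf — visit aster.
        At plum: go right to kale.
          kale is a leaf — visit kale.
        Visit plum.
      At sage: no right child.
      Visit sage.
    At bay: no right child.
    Visit bay.
  At lime: no right child.
  Visit lime.
Visit rye.
Full post-order sequence: pear, mint, ivy, teak, lily, tulip, fig, aster, kale, plum, sage, bay, lime, rye.

11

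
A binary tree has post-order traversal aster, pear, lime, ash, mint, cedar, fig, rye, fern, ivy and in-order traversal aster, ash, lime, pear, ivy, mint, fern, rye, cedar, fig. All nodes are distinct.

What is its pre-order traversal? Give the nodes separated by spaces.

The last element of post-order is the root; it splits in-order into left and right subtrees.
Root ivy: left subtree has 4 nodes {aster, ash, lime, pear}, right has 5 {mint, fern, rye, cedar, fig}.
  Root ash: left subtree has 1 node {aster}, right has 2 {lime, pear}.
    Root lime: left subtree has 0 nodes { }, right has 1 {pear}.
  Root fern: left subtree has 1 node {mint}, right has 3 {rye, cedar, fig}.
    Root rye: left subtree has 0 nodes { }, right has 2 {cedar, fig}.
      Root fig: left subtree has 1 node {cedar}, right has 0 { }.

ivy ash aster lime pear fern mint rye fig cedar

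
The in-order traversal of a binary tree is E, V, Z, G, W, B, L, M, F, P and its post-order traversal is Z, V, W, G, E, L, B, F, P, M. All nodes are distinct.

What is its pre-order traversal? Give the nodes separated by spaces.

The last element of post-order is the root; it splits in-order into left and right subtrees.
Root M: left subtree has 7 nodes {E, V, Z, G, W, B, L}, right has 2 {F, P}.
  Root B: left subtree has 5 nodes {E, V, Z, G, W}, right has 1 {L}.
    Root E: left subtree has 0 nodes { }, right has 4 {V, Z, G, W}.
      Root G: left subtree has 2 nodes {V, Z}, right has 1 {W}.
        Root V: left subtree has 0 nodes { }, right has 1 {Z}.
  Root P: left subtree has 1 node {F}, right has 0 { }.

M B E G V Z W L P F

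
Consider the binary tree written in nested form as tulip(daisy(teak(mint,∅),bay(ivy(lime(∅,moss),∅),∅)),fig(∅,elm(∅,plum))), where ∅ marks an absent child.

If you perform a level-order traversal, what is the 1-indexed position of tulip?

1

Level-order visits nodes level by level from the root, left to right within each level.
Level 0: tulip
Level 1: daisy, fig
Level 2: teak, bay, elm
Level 3: mint, ivy, plum
Level 4: lime
Level 5: moss
Full level-order sequence: tulip, daisy, fig, teak, bay, elm, mint, ivy, plum, lime, moss.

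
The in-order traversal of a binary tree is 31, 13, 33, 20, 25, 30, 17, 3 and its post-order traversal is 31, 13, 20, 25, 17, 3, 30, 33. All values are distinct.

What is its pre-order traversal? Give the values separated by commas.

The last element of post-order is the root; it splits in-order into left and right subtrees.
Root 33: left subtree has 2 nodes {31, 13}, right has 5 {20, 25, 30, 17, 3}.
  Root 13: left subtree has 1 node {31}, right has 0 { }.
  Root 30: left subtree has 2 nodes {20, 25}, right has 2 {17, 3}.
    Root 25: left subtree has 1 node {20}, right has 0 { }.
    Root 3: left subtree has 1 node {17}, right has 0 { }.

33, 13, 31, 30, 25, 20, 3, 17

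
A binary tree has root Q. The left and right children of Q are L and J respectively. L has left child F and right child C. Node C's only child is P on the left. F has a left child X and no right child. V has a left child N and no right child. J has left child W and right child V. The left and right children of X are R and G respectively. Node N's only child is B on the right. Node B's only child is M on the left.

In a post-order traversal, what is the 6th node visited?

Post-order visits the left subtree, then the right subtree, then the node.
At Q: go left to L.
  At L: go left to F.
    At F: go left to X.
      At X: go left to R.
        R is a leaf — visit R.
      At X: go right to G.
        G is a leaf — visit G.
      Visit X.
    At F: no right child.
    Visit F.
  At L: go right to C.
    At C: go left to P.
      P is a leaf — visit P.
    At C: no right child.
    Visit C.
  Visit L.
At Q: go right to J.
  At J: go left to W.
    W is a leaf — visit W.
  At J: go right to V.
    At V: go left to N.
      At N: no left child.
      At N: go right to B.
        At B: go left to M.
          M is a leaf — visit M.
        At B: no right child.
        Visit B.
      Visit N.
    At V: no right child.
    Visit V.
  Visit J.
Visit Q.
Full post-order sequence: R, G, X, F, P, C, L, W, M, B, N, V, J, Q.

C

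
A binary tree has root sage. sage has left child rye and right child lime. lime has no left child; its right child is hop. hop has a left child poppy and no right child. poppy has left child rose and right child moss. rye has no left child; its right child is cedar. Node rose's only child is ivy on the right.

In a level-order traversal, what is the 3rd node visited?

lime

Level-order visits nodes level by level from the root, left to right within each level.
Level 0: sage
Level 1: rye, lime
Level 2: cedar, hop
Level 3: poppy
Level 4: rose, moss
Level 5: ivy
Full level-order sequence: sage, rye, lime, cedar, hop, poppy, rose, moss, ivy.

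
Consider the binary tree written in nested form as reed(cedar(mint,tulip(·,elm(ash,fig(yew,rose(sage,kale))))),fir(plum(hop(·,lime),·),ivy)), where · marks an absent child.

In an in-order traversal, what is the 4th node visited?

In-order visits the left subtree, then the node, then the right subtree.
At reed: go left to cedar.
  At cedar: go left to mint.
    mint is a leaf — visit mint.
  Visit cedar.
  At cedar: go right to tulip.
    At tulip: no left child.
    Visit tulip.
    At tulip: go right to elm.
      At elm: go left to ash.
        ash is a leaf — visit ash.
      Visit elm.
      At elm: go right to fig.
        At fig: go left to yew.
          yew is a leaf — visit yew.
        Visit fig.
        At fig: go right to rose.
          At rose: go left to sage.
            sage is a leaf — visit sage.
          Visit rose.
          At rose: go right to kale.
            kale is a leaf — visit kale.
Visit reed.
At reed: go right to fir.
  At fir: go left to plum.
    At plum: go left to hop.
      At hop: no left child.
      Visit hop.
      At hop: go right to lime.
        lime is a leaf — visit lime.
    Visit plum.
    At plum: no right child.
  Visit fir.
  At fir: go right to ivy.
    ivy is a leaf — visit ivy.
Full in-order sequence: mint, cedar, tulip, ash, elm, yew, fig, sage, rose, kale, reed, hop, lime, plum, fir, ivy.

ash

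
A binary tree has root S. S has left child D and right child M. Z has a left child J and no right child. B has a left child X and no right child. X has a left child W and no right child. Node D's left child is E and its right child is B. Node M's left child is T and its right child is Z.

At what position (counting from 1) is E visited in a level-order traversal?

4

Level-order visits nodes level by level from the root, left to right within each level.
Level 0: S
Level 1: D, M
Level 2: E, B, T, Z
Level 3: X, J
Level 4: W
Full level-order sequence: S, D, M, E, B, T, Z, X, J, W.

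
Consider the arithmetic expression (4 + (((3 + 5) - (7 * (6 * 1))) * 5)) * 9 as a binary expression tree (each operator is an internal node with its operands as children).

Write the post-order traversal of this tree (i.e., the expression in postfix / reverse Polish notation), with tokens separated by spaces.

Post-order on an expression tree gives postfix notation: for each operator, emit left operand, right operand, then the operator.

4 3 5 + 7 6 1 * * - 5 * + 9 *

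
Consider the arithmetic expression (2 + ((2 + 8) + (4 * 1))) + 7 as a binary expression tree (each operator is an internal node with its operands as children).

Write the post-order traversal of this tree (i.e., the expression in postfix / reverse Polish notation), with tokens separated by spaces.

2 2 8 + 4 1 * + + 7 +

Post-order on an expression tree gives postfix notation: for each operator, emit left operand, right operand, then the operator.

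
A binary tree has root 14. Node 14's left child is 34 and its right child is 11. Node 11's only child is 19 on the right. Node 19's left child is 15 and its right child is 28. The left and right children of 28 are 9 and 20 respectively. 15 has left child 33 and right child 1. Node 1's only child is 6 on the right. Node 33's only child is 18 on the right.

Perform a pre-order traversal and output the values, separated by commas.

Pre-order visits the node, then its left subtree, then its right subtree.
Visit 14.
At 14: go left to 34.
  34 is a leaf — visit 34.
At 14: go right to 11.
  Visit 11.
  At 11: no left child.
  At 11: go right to 19.
    Visit 19.
    At 19: go left to 15.
      Visit 15.
      At 15: go left to 33.
        Visit 33.
        At 33: no left child.
        At 33: go right to 18.
          18 is a leaf — visit 18.
      At 15: go right to 1.
        Visit 1.
        At 1: no left child.
        At 1: go right to 6.
          6 is a leaf — visit 6.
    At 19: go right to 28.
      Visit 28.
      At 28: go left to 9.
        9 is a leaf — visit 9.
      At 28: go right to 20.
        20 is a leaf — visit 20.

14, 34, 11, 19, 15, 33, 18, 1, 6, 28, 9, 20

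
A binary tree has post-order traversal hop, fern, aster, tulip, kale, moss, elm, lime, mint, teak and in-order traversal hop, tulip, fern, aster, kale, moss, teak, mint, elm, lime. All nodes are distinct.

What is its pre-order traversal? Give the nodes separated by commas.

teak, moss, kale, tulip, hop, aster, fern, mint, lime, elm

The last element of post-order is the root; it splits in-order into left and right subtrees.
Root teak: left subtree has 6 nodes {hop, tulip, fern, aster, kale, moss}, right has 3 {mint, elm, lime}.
  Root moss: left subtree has 5 nodes {hop, tulip, fern, aster, kale}, right has 0 { }.
    Root kale: left subtree has 4 nodes {hop, tulip, fern, aster}, right has 0 { }.
      Root tulip: left subtree has 1 node {hop}, right has 2 {fern, aster}.
        Root aster: left subtree has 1 node {fern}, right has 0 { }.
  Root mint: left subtree has 0 nodes { }, right has 2 {elm, lime}.
    Root lime: left subtree has 1 node {elm}, right has 0 { }.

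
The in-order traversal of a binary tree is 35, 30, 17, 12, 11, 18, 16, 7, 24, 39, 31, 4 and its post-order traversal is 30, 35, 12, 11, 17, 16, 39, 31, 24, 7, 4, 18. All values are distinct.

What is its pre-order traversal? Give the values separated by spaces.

The last element of post-order is the root; it splits in-order into left and right subtrees.
Root 18: left subtree has 5 nodes {35, 30, 17, 12, 11}, right has 6 {16, 7, 24, 39, 31, 4}.
  Root 17: left subtree has 2 nodes {35, 30}, right has 2 {12, 11}.
    Root 35: left subtree has 0 nodes { }, right has 1 {30}.
    Root 11: left subtree has 1 node {12}, right has 0 { }.
  Root 4: left subtree has 5 nodes {16, 7, 24, 39, 31}, right has 0 { }.
    Root 7: left subtree has 1 node {16}, right has 3 {24, 39, 31}.
      Root 24: left subtree has 0 nodes { }, right has 2 {39, 31}.
        Root 31: left subtree has 1 node {39}, right has 0 { }.

18 17 35 30 11 12 4 7 16 24 31 39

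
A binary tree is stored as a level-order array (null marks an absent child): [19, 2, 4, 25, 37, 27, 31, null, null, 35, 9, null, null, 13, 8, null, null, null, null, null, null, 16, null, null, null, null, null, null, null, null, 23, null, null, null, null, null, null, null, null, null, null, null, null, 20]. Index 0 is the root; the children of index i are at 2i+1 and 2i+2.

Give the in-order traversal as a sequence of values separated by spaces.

25 2 35 37 20 16 9 19 27 4 13 31 8 23

In-order visits the left subtree, then the node, then the right subtree.
At 19: go left to 2.
  At 2: go left to 25.
    25 is a leaf — visit 25.
  Visit 2.
  At 2: go right to 37.
    At 37: go left to 35.
      35 is a leaf — visit 35.
    Visit 37.
    At 37: go right to 9.
      At 9: go left to 16.
        At 16: go left to 20.
          20 is a leaf — visit 20.
        Visit 16.
        At 16: no right child.
      Visit 9.
      At 9: no right child.
Visit 19.
At 19: go right to 4.
  At 4: go left to 27.
    27 is a leaf — visit 27.
  Visit 4.
  At 4: go right to 31.
    At 31: go left to 13.
      13 is a leaf — visit 13.
    Visit 31.
    At 31: go right to 8.
      At 8: no left child.
      Visit 8.
      At 8: go right to 23.
        23 is a leaf — visit 23.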